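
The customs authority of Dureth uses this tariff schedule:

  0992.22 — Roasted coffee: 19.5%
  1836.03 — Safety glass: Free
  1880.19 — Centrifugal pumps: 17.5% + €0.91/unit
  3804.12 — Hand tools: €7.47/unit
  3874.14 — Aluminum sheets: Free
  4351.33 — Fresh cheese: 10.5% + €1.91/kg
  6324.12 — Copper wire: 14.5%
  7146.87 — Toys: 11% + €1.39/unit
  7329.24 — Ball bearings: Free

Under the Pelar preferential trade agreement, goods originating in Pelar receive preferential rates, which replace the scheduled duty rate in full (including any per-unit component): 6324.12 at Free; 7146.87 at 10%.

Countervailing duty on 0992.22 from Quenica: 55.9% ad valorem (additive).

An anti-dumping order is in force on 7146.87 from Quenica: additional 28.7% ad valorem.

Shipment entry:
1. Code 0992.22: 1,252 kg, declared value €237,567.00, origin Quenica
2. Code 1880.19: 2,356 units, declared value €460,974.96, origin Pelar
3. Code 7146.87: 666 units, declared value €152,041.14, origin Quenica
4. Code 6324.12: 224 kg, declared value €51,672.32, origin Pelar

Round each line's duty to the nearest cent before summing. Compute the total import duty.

€323,226.17

Line 1 (0992.22, Quenica, 1,252 kg, €237,567.00):
Base rate for 0992.22 is 19.5%.
Additional duty on 0992.22 from Quenica: +55.9%. Applied ad valorem rate: 19.5% + 55.9% = 75.4%.
Duty = €237,567.00 × 75.4% = €179,125.52.
Line 2 (1880.19, Pelar, 2,356 units, €460,974.96):
Base rate for 1880.19 is 17.5% + €0.91/unit.
Origin Pelar is the FTA partner but 1880.19 is not on the preference list; base rate stands.
Duty = €460,974.96 × 17.5% + 2,356 × €0.91 = €82,814.58.
Line 3 (7146.87, Quenica, 666 units, €152,041.14):
Base rate for 7146.87 is 11% + €1.39/unit.
7146.87 has an FTA preferential rate, but origin Quenica is not Pelar; base rate stands.
Additional duty on 7146.87 from Quenica: +28.7%. Applied ad valorem rate: 11% + 28.7% = 39.7%.
Duty = €152,041.14 × 39.7% + 666 × €1.39 = €61,286.07.
Line 4 (6324.12, Pelar, 224 kg, €51,672.32):
Base rate for 6324.12 is 14.5%.
Origin Pelar qualifies under the Dureth–Pelar agreement and 6324.12 is covered: preferential rate Free applies instead.
Duty = €51,672.32 × 0% = €0.00.
Total = €179,125.52 + €82,814.58 + €61,286.07 + €0.00 = €323,226.17.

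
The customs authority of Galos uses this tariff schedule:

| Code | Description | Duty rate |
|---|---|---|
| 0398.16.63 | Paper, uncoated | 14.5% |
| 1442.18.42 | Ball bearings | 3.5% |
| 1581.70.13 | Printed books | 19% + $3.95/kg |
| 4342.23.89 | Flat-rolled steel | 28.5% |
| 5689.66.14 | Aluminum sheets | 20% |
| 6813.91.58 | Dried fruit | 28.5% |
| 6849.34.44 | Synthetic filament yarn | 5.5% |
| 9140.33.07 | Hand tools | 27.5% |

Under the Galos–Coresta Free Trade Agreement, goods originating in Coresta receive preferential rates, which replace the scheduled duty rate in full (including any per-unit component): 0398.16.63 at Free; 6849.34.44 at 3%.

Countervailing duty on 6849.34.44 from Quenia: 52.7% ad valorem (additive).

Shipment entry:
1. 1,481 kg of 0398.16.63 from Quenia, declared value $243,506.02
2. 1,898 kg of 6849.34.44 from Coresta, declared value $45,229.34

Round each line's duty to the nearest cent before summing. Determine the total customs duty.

$36,665.25

Line 1 (0398.16.63, Quenia, 1,481 kg, $243,506.02):
Base rate for 0398.16.63 is 14.5%.
0398.16.63 has an FTA preferential rate, but origin Quenia is not Coresta; base rate stands.
Duty = $243,506.02 × 14.5% = $35,308.37.
Line 2 (6849.34.44, Coresta, 1,898 kg, $45,229.34):
Base rate for 6849.34.44 is 5.5%.
Origin Coresta qualifies under the Galos–Coresta agreement and 6849.34.44 is covered: preferential rate 3% applies instead.
The additional-duty order on 6849.34.44 targets Quenia, not Coresta; it does not apply.
Duty = $45,229.34 × 3% = $1,356.88.
Total = $35,308.37 + $1,356.88 = $36,665.25.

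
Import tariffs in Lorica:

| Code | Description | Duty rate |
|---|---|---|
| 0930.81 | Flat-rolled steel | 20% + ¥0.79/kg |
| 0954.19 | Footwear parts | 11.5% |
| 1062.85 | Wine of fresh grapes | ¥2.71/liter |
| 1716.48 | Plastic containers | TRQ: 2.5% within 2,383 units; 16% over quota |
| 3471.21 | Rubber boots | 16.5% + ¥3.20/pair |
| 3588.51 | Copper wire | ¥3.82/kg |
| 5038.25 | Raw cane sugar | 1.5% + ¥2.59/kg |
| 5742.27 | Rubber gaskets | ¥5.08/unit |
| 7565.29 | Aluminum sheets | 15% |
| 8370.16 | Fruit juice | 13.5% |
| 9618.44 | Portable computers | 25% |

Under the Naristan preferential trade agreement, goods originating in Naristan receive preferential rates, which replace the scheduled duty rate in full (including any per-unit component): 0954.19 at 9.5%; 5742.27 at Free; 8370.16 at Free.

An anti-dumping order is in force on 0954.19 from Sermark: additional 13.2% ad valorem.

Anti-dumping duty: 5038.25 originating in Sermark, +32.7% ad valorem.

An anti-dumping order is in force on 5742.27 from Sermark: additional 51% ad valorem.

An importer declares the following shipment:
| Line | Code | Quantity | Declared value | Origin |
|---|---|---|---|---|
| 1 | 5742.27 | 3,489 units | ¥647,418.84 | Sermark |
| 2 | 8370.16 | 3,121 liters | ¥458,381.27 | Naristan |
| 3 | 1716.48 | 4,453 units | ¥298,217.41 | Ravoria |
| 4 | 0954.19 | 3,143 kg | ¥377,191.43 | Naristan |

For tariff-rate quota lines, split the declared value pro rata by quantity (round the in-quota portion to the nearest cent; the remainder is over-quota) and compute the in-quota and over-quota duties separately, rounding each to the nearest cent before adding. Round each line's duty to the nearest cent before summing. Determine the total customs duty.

Line 1 (5742.27, Sermark, 3,489 units, ¥647,418.84):
Base rate for 5742.27 is ¥5.08/unit.
5742.27 has an FTA preferential rate, but origin Sermark is not Naristan; base rate stands.
Additional duty on 5742.27 from Sermark: +51% ad valorem. Applied ad valorem rate = 51%.
Duty = ¥647,418.84 × 51% + 3,489 × ¥5.08 = ¥347,907.73.
Line 2 (8370.16, Naristan, 3,121 liters, ¥458,381.27):
Base rate for 8370.16 is 13.5%.
Origin Naristan qualifies under the Lorica–Naristan agreement and 8370.16 is covered: preferential rate Free applies instead.
Duty = ¥458,381.27 × 0% = ¥0.00.
Line 3 (1716.48, Ravoria, 4,453 units, ¥298,217.41):
Code 1716.48 is under a tariff-rate quota (threshold 2,383 units). In-quota: 2,383 units at 2.5%; over-quota: 2,070 units at 16%.
Pro-rata value split: in-quota = ¥298,217.41 × 2,383/4,453 = ¥159,589.51; over-quota = ¥298,217.41 − ¥159,589.51 = ¥138,627.90.
In-quota duty = ¥159,589.51 × 2.5% = ¥3,989.74. Over-quota duty = ¥138,627.90 × 16% = ¥22,180.46.
Line duty = ¥3,989.74 + ¥22,180.46 = ¥26,170.20.
Line 4 (0954.19, Naristan, 3,143 kg, ¥377,191.43):
Base rate for 0954.19 is 11.5%.
Origin Naristan qualifies under the Lorica–Naristan agreement and 0954.19 is covered: preferential rate 9.5% applies instead.
The additional-duty order on 0954.19 targets Sermark, not Naristan; it does not apply.
Duty = ¥377,191.43 × 9.5% = ¥35,833.19.
Total = ¥347,907.73 + ¥0.00 + ¥26,170.20 + ¥35,833.19 = ¥409,911.12.

¥409,911.12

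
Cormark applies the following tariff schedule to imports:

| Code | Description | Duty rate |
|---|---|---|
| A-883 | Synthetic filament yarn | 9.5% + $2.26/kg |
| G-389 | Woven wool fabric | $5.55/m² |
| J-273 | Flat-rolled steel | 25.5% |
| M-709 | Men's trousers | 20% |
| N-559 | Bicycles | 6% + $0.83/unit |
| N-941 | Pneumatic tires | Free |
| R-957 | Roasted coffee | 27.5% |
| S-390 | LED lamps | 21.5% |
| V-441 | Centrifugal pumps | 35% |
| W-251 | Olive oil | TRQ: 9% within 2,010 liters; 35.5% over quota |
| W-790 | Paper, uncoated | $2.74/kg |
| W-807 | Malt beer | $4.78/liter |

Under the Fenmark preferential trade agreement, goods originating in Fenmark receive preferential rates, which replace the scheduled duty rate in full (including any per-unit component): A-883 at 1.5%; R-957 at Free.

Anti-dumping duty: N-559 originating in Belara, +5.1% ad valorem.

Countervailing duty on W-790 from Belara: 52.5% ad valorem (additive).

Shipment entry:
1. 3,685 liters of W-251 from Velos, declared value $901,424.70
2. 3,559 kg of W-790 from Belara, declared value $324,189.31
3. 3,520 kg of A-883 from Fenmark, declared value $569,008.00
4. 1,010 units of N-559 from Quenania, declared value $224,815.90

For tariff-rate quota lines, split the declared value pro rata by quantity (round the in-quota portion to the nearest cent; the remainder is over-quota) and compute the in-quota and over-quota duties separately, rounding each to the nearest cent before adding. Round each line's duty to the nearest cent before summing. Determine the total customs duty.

Line 1 (W-251, Velos, 3,685 liters, $901,424.70):
Code W-251 is under a tariff-rate quota (threshold 2,010 liters). In-quota: 2,010 liters at 9%; over-quota: 1,675 liters at 35.5%.
Pro-rata value split: in-quota = $901,424.70 × 2,010/3,685 = $491,686.20; over-quota = $901,424.70 − $491,686.20 = $409,738.50.
In-quota duty = $491,686.20 × 9% = $44,251.76. Over-quota duty = $409,738.50 × 35.5% = $145,457.17.
Line duty = $44,251.76 + $145,457.17 = $189,708.93.
Line 2 (W-790, Belara, 3,559 kg, $324,189.31):
Base rate for W-790 is $2.74/kg.
Additional duty on W-790 from Belara: +52.5% ad valorem. Applied ad valorem rate = 52.5%.
Duty = $324,189.31 × 52.5% + 3,559 × $2.74 = $179,951.05.
Line 3 (A-883, Fenmark, 3,520 kg, $569,008.00):
Base rate for A-883 is 9.5% + $2.26/kg.
Origin Fenmark qualifies under the Cormark–Fenmark agreement and A-883 is covered: preferential rate 1.5% applies instead.
Duty = $569,008.00 × 1.5% = $8,535.12.
Line 4 (N-559, Quenania, 1,010 units, $224,815.90):
Base rate for N-559 is 6% + $0.83/unit.
The additional-duty order on N-559 targets Belara, not Quenania; it does not apply.
Duty = $224,815.90 × 6% + 1,010 × $0.83 = $14,327.25.
Total = $189,708.93 + $179,951.05 + $8,535.12 + $14,327.25 = $392,522.35.

$392,522.35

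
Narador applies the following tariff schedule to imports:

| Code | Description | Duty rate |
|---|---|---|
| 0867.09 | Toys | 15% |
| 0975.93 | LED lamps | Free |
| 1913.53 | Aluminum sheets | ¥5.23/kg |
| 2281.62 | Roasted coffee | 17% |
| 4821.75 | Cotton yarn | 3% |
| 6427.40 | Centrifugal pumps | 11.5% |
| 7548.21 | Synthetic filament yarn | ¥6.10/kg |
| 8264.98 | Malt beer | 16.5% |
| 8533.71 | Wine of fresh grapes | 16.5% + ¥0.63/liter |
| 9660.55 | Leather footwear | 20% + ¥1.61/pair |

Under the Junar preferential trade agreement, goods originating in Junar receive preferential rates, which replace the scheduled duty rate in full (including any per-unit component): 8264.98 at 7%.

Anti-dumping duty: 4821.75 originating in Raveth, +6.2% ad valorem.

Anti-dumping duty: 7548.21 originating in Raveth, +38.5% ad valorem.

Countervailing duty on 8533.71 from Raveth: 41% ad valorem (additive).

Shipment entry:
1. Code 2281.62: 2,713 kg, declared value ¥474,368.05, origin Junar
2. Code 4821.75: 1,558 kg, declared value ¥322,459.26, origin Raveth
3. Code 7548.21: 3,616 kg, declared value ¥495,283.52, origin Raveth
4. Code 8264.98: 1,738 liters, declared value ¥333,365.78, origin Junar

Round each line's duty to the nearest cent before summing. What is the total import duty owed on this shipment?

¥346,386.18

Line 1 (2281.62, Junar, 2,713 kg, ¥474,368.05):
Base rate for 2281.62 is 17%.
Origin Junar is the FTA partner but 2281.62 is not on the preference list; base rate stands.
Duty = ¥474,368.05 × 17% = ¥80,642.57.
Line 2 (4821.75, Raveth, 1,558 kg, ¥322,459.26):
Base rate for 4821.75 is 3%.
Additional duty on 4821.75 from Raveth: +6.2%. Applied ad valorem rate: 3% + 6.2% = 9.2%.
Duty = ¥322,459.26 × 9.2% = ¥29,666.25.
Line 3 (7548.21, Raveth, 3,616 kg, ¥495,283.52):
Base rate for 7548.21 is ¥6.10/kg.
Additional duty on 7548.21 from Raveth: +38.5% ad valorem. Applied ad valorem rate = 38.5%.
Duty = ¥495,283.52 × 38.5% + 3,616 × ¥6.10 = ¥212,741.76.
Line 4 (8264.98, Junar, 1,738 liters, ¥333,365.78):
Base rate for 8264.98 is 16.5%.
Origin Junar qualifies under the Narador–Junar agreement and 8264.98 is covered: preferential rate 7% applies instead.
Duty = ¥333,365.78 × 7% = ¥23,335.60.
Total = ¥80,642.57 + ¥29,666.25 + ¥212,741.76 + ¥23,335.60 = ¥346,386.18.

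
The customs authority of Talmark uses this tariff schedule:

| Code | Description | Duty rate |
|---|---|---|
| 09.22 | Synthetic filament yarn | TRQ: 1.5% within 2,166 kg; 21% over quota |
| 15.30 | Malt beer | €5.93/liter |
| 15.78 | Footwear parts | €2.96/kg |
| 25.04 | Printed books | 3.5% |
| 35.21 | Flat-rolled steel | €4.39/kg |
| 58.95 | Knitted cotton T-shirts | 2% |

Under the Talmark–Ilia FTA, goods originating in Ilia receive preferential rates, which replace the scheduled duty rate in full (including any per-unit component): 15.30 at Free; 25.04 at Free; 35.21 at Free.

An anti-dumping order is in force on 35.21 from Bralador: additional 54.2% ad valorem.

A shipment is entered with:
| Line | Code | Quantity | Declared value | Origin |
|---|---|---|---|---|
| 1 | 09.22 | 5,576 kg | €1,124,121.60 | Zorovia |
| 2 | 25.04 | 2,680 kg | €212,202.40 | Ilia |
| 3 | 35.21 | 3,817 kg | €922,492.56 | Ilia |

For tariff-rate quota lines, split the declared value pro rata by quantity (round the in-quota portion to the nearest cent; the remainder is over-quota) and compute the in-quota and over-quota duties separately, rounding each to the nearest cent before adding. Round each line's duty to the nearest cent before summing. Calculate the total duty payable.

Line 1 (09.22, Zorovia, 5,576 kg, €1,124,121.60):
Code 09.22 is under a tariff-rate quota (threshold 2,166 kg). In-quota: 2,166 kg at 1.5%; over-quota: 3,410 kg at 21%.
Pro-rata value split: in-quota = €1,124,121.60 × 2,166/5,576 = €436,665.60; over-quota = €1,124,121.60 − €436,665.60 = €687,456.00.
In-quota duty = €436,665.60 × 1.5% = €6,549.98. Over-quota duty = €687,456.00 × 21% = €144,365.76.
Line duty = €6,549.98 + €144,365.76 = €150,915.74.
Line 2 (25.04, Ilia, 2,680 kg, €212,202.40):
Base rate for 25.04 is 3.5%.
Origin Ilia qualifies under the Talmark–Ilia agreement and 25.04 is covered: preferential rate Free applies instead.
Duty = €212,202.40 × 0% = €0.00.
Line 3 (35.21, Ilia, 3,817 kg, €922,492.56):
Base rate for 35.21 is €4.39/kg.
Origin Ilia qualifies under the Talmark–Ilia agreement and 35.21 is covered: preferential rate Free applies instead.
The additional-duty order on 35.21 targets Bralador, not Ilia; it does not apply.
Duty = €922,492.56 × 0% = €0.00.
Total = €150,915.74 + €0.00 + €0.00 = €150,915.74.

€150,915.74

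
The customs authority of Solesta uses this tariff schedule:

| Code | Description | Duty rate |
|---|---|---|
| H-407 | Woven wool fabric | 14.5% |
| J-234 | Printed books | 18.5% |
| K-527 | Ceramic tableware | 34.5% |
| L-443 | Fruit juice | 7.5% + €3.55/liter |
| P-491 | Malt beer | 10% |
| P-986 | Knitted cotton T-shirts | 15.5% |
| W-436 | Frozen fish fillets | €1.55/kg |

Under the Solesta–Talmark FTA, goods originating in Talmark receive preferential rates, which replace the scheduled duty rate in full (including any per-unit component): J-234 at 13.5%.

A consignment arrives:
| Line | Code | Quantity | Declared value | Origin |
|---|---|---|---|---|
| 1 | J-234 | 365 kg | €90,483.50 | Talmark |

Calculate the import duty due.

Line 1 (J-234, Talmark, 365 kg, €90,483.50):
Base rate for J-234 is 18.5%.
Origin Talmark qualifies under the Solesta–Talmark agreement and J-234 is covered: preferential rate 13.5% applies instead.
Duty = €90,483.50 × 13.5% = €12,215.27.

€12,215.27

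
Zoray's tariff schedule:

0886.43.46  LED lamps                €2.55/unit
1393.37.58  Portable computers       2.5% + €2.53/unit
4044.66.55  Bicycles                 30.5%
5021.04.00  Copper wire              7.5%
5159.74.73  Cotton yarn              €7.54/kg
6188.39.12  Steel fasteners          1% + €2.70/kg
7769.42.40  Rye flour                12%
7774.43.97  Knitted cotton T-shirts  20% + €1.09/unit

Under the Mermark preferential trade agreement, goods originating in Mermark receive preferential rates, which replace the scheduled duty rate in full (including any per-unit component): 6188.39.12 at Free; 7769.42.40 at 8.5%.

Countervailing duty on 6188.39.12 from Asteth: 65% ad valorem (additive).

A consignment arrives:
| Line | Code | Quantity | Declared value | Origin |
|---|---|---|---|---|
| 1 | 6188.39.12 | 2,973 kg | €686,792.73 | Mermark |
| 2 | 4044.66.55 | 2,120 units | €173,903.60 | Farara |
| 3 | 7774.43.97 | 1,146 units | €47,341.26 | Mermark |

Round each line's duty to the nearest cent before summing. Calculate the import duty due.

€63,757.99

Line 1 (6188.39.12, Mermark, 2,973 kg, €686,792.73):
Base rate for 6188.39.12 is 1% + €2.70/kg.
Origin Mermark qualifies under the Zoray–Mermark agreement and 6188.39.12 is covered: preferential rate Free applies instead.
The additional-duty order on 6188.39.12 targets Asteth, not Mermark; it does not apply.
Duty = €686,792.73 × 0% = €0.00.
Line 2 (4044.66.55, Farara, 2,120 units, €173,903.60):
Base rate for 4044.66.55 is 30.5%.
Duty = €173,903.60 × 30.5% = €53,040.60.
Line 3 (7774.43.97, Mermark, 1,146 units, €47,341.26):
Base rate for 7774.43.97 is 20% + €1.09/unit.
Origin Mermark is the FTA partner but 7774.43.97 is not on the preference list; base rate stands.
Duty = €47,341.26 × 20% + 1,146 × €1.09 = €10,717.39.
Total = €0.00 + €53,040.60 + €10,717.39 = €63,757.99.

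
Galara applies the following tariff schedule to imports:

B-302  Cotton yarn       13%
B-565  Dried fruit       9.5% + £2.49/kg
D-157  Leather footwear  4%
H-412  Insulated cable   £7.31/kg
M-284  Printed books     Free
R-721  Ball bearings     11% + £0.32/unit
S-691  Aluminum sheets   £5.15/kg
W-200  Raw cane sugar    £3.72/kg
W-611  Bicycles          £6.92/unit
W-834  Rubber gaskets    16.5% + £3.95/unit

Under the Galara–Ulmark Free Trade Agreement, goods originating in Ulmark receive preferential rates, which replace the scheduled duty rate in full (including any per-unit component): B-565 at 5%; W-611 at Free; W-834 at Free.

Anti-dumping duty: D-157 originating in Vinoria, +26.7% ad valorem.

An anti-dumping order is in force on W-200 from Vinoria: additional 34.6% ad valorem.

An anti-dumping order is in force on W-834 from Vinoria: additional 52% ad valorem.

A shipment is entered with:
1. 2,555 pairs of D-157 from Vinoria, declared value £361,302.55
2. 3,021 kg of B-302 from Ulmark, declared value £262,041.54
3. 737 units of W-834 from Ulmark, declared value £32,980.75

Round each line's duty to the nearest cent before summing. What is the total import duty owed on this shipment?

£144,985.28

Line 1 (D-157, Vinoria, 2,555 pairs, £361,302.55):
Base rate for D-157 is 4%.
Additional duty on D-157 from Vinoria: +26.7%. Applied ad valorem rate: 4% + 26.7% = 30.7%.
Duty = £361,302.55 × 30.7% = £110,919.88.
Line 2 (B-302, Ulmark, 3,021 kg, £262,041.54):
Base rate for B-302 is 13%.
Origin Ulmark is the FTA partner but B-302 is not on the preference list; base rate stands.
Duty = £262,041.54 × 13% = £34,065.40.
Line 3 (W-834, Ulmark, 737 units, £32,980.75):
Base rate for W-834 is 16.5% + £3.95/unit.
Origin Ulmark qualifies under the Galara–Ulmark agreement and W-834 is covered: preferential rate Free applies instead.
The additional-duty order on W-834 targets Vinoria, not Ulmark; it does not apply.
Duty = £32,980.75 × 0% = £0.00.
Total = £110,919.88 + £34,065.40 + £0.00 = £144,985.28.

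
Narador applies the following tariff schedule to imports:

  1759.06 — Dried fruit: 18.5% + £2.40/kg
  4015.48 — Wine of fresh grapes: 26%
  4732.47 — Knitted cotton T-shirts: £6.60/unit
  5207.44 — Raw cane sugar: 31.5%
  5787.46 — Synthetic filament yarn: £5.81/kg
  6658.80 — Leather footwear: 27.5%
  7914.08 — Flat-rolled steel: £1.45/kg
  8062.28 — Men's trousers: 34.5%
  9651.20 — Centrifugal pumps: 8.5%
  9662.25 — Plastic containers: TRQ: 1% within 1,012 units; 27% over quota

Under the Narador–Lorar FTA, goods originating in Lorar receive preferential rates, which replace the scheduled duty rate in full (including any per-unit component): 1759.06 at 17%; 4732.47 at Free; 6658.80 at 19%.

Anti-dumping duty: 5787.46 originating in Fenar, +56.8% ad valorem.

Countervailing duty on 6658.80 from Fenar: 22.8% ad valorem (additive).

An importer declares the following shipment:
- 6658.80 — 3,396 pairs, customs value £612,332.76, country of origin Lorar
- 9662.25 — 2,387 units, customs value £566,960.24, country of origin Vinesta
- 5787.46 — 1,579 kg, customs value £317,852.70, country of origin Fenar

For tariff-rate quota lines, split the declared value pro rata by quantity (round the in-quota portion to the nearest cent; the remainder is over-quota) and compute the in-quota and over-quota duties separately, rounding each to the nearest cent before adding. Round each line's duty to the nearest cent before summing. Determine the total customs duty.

£396,640.54

Line 1 (6658.80, Lorar, 3,396 pairs, £612,332.76):
Base rate for 6658.80 is 27.5%.
Origin Lorar qualifies under the Narador–Lorar agreement and 6658.80 is covered: preferential rate 19% applies instead.
The additional-duty order on 6658.80 targets Fenar, not Lorar; it does not apply.
Duty = £612,332.76 × 19% = £116,343.22.
Line 2 (9662.25, Vinesta, 2,387 units, £566,960.24):
Code 9662.25 is under a tariff-rate quota (threshold 1,012 units). In-quota: 1,012 units at 1%; over-quota: 1,375 units at 27%.
Pro-rata value split: in-quota = £566,960.24 × 1,012/2,387 = £240,370.24; over-quota = £566,960.24 − £240,370.24 = £326,590.00.
In-quota duty = £240,370.24 × 1% = £2,403.70. Over-quota duty = £326,590.00 × 27% = £88,179.30.
Line duty = £2,403.70 + £88,179.30 = £90,583.00.
Line 3 (5787.46, Fenar, 1,579 kg, £317,852.70):
Base rate for 5787.46 is £5.81/kg.
Additional duty on 5787.46 from Fenar: +56.8% ad valorem. Applied ad valorem rate = 56.8%.
Duty = £317,852.70 × 56.8% + 1,579 × £5.81 = £189,714.32.
Total = £116,343.22 + £90,583.00 + £189,714.32 = £396,640.54.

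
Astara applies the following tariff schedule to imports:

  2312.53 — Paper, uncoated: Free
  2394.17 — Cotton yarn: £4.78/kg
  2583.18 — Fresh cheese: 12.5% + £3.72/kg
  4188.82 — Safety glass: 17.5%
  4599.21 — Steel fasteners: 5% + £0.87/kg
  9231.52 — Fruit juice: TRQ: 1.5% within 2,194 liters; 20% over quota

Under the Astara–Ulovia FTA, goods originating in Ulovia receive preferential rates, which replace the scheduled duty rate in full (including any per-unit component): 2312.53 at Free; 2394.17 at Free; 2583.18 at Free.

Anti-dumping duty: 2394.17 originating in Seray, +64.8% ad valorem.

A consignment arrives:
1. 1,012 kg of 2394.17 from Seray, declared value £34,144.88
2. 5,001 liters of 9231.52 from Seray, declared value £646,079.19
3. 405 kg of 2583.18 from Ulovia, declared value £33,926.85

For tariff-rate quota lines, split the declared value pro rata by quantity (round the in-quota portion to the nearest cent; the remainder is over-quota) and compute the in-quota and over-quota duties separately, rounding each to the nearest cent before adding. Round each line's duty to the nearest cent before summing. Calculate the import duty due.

£103,742.15

Line 1 (2394.17, Seray, 1,012 kg, £34,144.88):
Base rate for 2394.17 is £4.78/kg.
2394.17 has an FTA preferential rate, but origin Seray is not Ulovia; base rate stands.
Additional duty on 2394.17 from Seray: +64.8% ad valorem. Applied ad valorem rate = 64.8%.
Duty = £34,144.88 × 64.8% + 1,012 × £4.78 = £26,963.24.
Line 2 (9231.52, Seray, 5,001 liters, £646,079.19):
Code 9231.52 is under a tariff-rate quota (threshold 2,194 liters). In-quota: 2,194 liters at 1.5%; over-quota: 2,807 liters at 20%.
Pro-rata value split: in-quota = £646,079.19 × 2,194/5,001 = £283,442.86; over-quota = £646,079.19 − £283,442.86 = £362,636.33.
In-quota duty = £283,442.86 × 1.5% = £4,251.64. Over-quota duty = £362,636.33 × 20% = £72,527.27.
Line duty = £4,251.64 + £72,527.27 = £76,778.91.
Line 3 (2583.18, Ulovia, 405 kg, £33,926.85):
Base rate for 2583.18 is 12.5% + £3.72/kg.
Origin Ulovia qualifies under the Astara–Ulovia agreement and 2583.18 is covered: preferential rate Free applies instead.
Duty = £33,926.85 × 0% = £0.00.
Total = £26,963.24 + £76,778.91 + £0.00 = £103,742.15.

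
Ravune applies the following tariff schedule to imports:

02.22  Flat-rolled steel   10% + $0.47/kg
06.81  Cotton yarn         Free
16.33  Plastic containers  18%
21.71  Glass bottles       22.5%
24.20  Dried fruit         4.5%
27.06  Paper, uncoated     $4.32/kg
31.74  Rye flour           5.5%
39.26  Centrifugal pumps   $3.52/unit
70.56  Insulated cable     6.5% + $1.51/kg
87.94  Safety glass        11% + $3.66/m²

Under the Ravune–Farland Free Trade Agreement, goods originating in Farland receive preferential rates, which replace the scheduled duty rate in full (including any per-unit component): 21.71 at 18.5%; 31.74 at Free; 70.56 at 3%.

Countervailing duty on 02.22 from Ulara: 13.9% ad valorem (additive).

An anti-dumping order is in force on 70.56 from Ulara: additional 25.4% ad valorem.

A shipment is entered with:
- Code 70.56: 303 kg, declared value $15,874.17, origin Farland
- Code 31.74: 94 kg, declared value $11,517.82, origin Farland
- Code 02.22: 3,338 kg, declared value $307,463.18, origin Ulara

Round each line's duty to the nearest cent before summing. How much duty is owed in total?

$75,528.79

Line 1 (70.56, Farland, 303 kg, $15,874.17):
Base rate for 70.56 is 6.5% + $1.51/kg.
Origin Farland qualifies under the Ravune–Farland agreement and 70.56 is covered: preferential rate 3% applies instead.
The additional-duty order on 70.56 targets Ulara, not Farland; it does not apply.
Duty = $15,874.17 × 3% = $476.23.
Line 2 (31.74, Farland, 94 kg, $11,517.82):
Base rate for 31.74 is 5.5%.
Origin Farland qualifies under the Ravune–Farland agreement and 31.74 is covered: preferential rate Free applies instead.
Duty = $11,517.82 × 0% = $0.00.
Line 3 (02.22, Ulara, 3,338 kg, $307,463.18):
Base rate for 02.22 is 10% + $0.47/kg.
Additional duty on 02.22 from Ulara: +13.9%. Applied ad valorem rate: 10% + 13.9% = 23.9%.
Duty = $307,463.18 × 23.9% + 3,338 × $0.47 = $75,052.56.
Total = $476.23 + $0.00 + $75,052.56 = $75,528.79.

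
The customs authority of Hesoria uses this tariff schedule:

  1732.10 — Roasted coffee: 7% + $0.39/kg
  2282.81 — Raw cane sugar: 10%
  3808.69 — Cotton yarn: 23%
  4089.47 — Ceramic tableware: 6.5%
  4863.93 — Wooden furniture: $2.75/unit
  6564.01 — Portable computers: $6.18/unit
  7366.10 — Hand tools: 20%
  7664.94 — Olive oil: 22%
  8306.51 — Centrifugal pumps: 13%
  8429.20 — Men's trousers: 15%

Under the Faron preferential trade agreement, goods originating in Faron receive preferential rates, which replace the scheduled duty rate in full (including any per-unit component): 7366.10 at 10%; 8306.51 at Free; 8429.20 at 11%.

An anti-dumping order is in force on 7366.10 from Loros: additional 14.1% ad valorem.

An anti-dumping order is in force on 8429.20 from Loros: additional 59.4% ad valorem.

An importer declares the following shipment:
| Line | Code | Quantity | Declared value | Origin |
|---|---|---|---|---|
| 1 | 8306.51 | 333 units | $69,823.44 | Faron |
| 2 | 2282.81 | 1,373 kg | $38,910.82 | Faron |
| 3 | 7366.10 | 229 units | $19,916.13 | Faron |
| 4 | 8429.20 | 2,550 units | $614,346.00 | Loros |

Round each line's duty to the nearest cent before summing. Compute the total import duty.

Line 1 (8306.51, Faron, 333 units, $69,823.44):
Base rate for 8306.51 is 13%.
Origin Faron qualifies under the Hesoria–Faron agreement and 8306.51 is covered: preferential rate Free applies instead.
Duty = $69,823.44 × 0% = $0.00.
Line 2 (2282.81, Faron, 1,373 kg, $38,910.82):
Base rate for 2282.81 is 10%.
Origin Faron is the FTA partner but 2282.81 is not on the preference list; base rate stands.
Duty = $38,910.82 × 10% = $3,891.08.
Line 3 (7366.10, Faron, 229 units, $19,916.13):
Base rate for 7366.10 is 20%.
Origin Faron qualifies under the Hesoria–Faron agreement and 7366.10 is covered: preferential rate 10% applies instead.
The additional-duty order on 7366.10 targets Loros, not Faron; it does not apply.
Duty = $19,916.13 × 10% = $1,991.61.
Line 4 (8429.20, Loros, 2,550 units, $614,346.00):
Base rate for 8429.20 is 15%.
8429.20 has an FTA preferential rate, but origin Loros is not Faron; base rate stands.
Additional duty on 8429.20 from Loros: +59.4%. Applied ad valorem rate: 15% + 59.4% = 74.4%.
Duty = $614,346.00 × 74.4% = $457,073.42.
Total = $0.00 + $3,891.08 + $1,991.61 + $457,073.42 = $462,956.11.

$462,956.11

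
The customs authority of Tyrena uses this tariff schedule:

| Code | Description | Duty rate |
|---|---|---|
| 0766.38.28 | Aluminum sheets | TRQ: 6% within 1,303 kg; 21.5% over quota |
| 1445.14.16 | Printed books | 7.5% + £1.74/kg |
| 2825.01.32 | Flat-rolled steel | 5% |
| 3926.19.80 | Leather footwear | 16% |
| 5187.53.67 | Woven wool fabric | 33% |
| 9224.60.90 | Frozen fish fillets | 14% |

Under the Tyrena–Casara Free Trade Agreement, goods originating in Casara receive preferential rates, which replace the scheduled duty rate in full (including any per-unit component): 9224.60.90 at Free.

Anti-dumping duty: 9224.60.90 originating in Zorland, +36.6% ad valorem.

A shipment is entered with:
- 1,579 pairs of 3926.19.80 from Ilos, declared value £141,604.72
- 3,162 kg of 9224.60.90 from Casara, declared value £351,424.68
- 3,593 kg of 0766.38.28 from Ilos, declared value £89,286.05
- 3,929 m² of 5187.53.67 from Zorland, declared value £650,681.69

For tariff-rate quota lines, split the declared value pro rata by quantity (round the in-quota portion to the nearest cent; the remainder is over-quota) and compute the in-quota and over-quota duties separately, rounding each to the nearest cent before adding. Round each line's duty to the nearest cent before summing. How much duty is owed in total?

Line 1 (3926.19.80, Ilos, 1,579 pairs, £141,604.72):
Base rate for 3926.19.80 is 16%.
Duty = £141,604.72 × 16% = £22,656.76.
Line 2 (9224.60.90, Casara, 3,162 kg, £351,424.68):
Base rate for 9224.60.90 is 14%.
Origin Casara qualifies under the Tyrena–Casara agreement and 9224.60.90 is covered: preferential rate Free applies instead.
The additional-duty order on 9224.60.90 targets Zorland, not Casara; it does not apply.
Duty = £351,424.68 × 0% = £0.00.
Line 3 (0766.38.28, Ilos, 3,593 kg, £89,286.05):
Code 0766.38.28 is under a tariff-rate quota (threshold 1,303 kg). In-quota: 1,303 kg at 6%; over-quota: 2,290 kg at 21.5%.
Pro-rata value split: in-quota = £89,286.05 × 1,303/3,593 = £32,379.55; over-quota = £89,286.05 − £32,379.55 = £56,906.50.
In-quota duty = £32,379.55 × 6% = £1,942.77. Over-quota duty = £56,906.50 × 21.5% = £12,234.90.
Line duty = £1,942.77 + £12,234.90 = £14,177.67.
Line 4 (5187.53.67, Zorland, 3,929 m², £650,681.69):
Base rate for 5187.53.67 is 33%.
Duty = £650,681.69 × 33% = £214,724.96.
Total = £22,656.76 + £0.00 + £14,177.67 + £214,724.96 = £251,559.39.

£251,559.39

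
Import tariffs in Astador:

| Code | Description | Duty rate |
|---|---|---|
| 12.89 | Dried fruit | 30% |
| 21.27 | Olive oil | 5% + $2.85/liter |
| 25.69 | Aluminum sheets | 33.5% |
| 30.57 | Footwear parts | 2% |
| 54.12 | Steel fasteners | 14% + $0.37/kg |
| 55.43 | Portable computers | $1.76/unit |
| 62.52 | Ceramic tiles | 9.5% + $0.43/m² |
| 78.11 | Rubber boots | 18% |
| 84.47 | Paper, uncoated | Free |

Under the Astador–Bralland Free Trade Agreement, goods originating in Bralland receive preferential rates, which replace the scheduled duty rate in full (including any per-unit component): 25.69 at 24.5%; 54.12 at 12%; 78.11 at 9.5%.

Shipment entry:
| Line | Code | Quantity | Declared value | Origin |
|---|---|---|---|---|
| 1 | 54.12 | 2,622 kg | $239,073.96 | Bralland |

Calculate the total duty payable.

$28,688.88

Line 1 (54.12, Bralland, 2,622 kg, $239,073.96):
Base rate for 54.12 is 14% + $0.37/kg.
Origin Bralland qualifies under the Astador–Bralland agreement and 54.12 is covered: preferential rate 12% applies instead.
Duty = $239,073.96 × 12% = $28,688.88.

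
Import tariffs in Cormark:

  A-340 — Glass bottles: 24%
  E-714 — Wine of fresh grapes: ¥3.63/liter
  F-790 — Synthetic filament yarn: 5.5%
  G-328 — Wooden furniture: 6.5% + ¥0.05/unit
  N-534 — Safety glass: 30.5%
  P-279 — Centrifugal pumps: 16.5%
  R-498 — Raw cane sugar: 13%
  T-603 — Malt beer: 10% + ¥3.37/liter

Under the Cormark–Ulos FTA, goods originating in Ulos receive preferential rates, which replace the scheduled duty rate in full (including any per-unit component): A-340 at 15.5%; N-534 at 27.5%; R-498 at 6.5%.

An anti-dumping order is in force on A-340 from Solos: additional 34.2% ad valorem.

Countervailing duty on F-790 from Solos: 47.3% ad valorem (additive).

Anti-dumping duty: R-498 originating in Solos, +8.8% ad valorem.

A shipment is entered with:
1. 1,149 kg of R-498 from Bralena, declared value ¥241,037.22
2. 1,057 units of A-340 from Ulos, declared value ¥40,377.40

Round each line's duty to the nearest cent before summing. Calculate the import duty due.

¥37,593.34

Line 1 (R-498, Bralena, 1,149 kg, ¥241,037.22):
Base rate for R-498 is 13%.
R-498 has an FTA preferential rate, but origin Bralena is not Ulos; base rate stands.
The additional-duty order on R-498 targets Solos, not Bralena; it does not apply.
Duty = ¥241,037.22 × 13% = ¥31,334.84.
Line 2 (A-340, Ulos, 1,057 units, ¥40,377.40):
Base rate for A-340 is 24%.
Origin Ulos qualifies under the Cormark–Ulos agreement and A-340 is covered: preferential rate 15.5% applies instead.
The additional-duty order on A-340 targets Solos, not Ulos; it does not apply.
Duty = ¥40,377.40 × 15.5% = ¥6,258.50.
Total = ¥31,334.84 + ¥6,258.50 = ¥37,593.34.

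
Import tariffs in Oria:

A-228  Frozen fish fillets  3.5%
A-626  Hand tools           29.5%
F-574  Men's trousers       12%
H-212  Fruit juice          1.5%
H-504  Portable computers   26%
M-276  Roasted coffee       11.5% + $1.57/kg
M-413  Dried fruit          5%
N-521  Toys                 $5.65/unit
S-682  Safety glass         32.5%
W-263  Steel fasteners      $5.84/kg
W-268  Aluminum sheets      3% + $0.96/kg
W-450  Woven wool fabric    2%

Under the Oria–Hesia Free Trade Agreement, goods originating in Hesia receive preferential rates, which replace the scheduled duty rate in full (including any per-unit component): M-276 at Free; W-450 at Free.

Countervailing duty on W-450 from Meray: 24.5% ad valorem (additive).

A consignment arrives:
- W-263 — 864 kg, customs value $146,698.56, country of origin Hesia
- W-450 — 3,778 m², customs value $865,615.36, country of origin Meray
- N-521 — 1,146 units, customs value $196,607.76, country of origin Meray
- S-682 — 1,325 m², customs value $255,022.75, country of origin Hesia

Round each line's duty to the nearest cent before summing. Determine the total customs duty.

Line 1 (W-263, Hesia, 864 kg, $146,698.56):
Base rate for W-263 is $5.84/kg.
Origin Hesia is the FTA partner but W-263 is not on the preference list; base rate stands.
Duty = 864 × $5.84 = $5,045.76.
Line 2 (W-450, Meray, 3,778 m², $865,615.36):
Base rate for W-450 is 2%.
W-450 has an FTA preferential rate, but origin Meray is not Hesia; base rate stands.
Additional duty on W-450 from Meray: +24.5%. Applied ad valorem rate: 2% + 24.5% = 26.5%.
Duty = $865,615.36 × 26.5% = $229,388.07.
Line 3 (N-521, Meray, 1,146 units, $196,607.76):
Base rate for N-521 is $5.65/unit.
Duty = 1,146 × $5.65 = $6,474.90.
Line 4 (S-682, Hesia, 1,325 m², $255,022.75):
Base rate for S-682 is 32.5%.
Origin Hesia is the FTA partner but S-682 is not on the preference list; base rate stands.
Duty = $255,022.75 × 32.5% = $82,882.39.
Total = $5,045.76 + $229,388.07 + $6,474.90 + $82,882.39 = $323,791.12.

$323,791.12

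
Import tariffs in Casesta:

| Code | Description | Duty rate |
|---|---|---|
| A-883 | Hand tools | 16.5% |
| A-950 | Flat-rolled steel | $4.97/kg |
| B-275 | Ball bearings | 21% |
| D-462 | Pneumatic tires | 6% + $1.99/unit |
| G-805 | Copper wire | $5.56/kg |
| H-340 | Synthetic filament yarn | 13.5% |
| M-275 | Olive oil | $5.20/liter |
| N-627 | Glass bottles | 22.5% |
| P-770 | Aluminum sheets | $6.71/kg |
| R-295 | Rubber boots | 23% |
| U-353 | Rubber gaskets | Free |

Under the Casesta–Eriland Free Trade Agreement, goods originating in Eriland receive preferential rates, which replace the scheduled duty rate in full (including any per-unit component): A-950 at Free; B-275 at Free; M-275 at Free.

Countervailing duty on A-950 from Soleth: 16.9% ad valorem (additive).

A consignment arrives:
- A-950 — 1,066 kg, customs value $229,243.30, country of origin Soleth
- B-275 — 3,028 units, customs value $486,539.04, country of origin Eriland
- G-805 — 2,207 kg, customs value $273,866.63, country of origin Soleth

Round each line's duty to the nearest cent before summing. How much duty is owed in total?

$56,311.06

Line 1 (A-950, Soleth, 1,066 kg, $229,243.30):
Base rate for A-950 is $4.97/kg.
A-950 has an FTA preferential rate, but origin Soleth is not Eriland; base rate stands.
Additional duty on A-950 from Soleth: +16.9% ad valorem. Applied ad valorem rate = 16.9%.
Duty = $229,243.30 × 16.9% + 1,066 × $4.97 = $44,040.14.
Line 2 (B-275, Eriland, 3,028 units, $486,539.04):
Base rate for B-275 is 21%.
Origin Eriland qualifies under the Casesta–Eriland agreement and B-275 is covered: preferential rate Free applies instead.
Duty = $486,539.04 × 0% = $0.00.
Line 3 (G-805, Soleth, 2,207 kg, $273,866.63):
Base rate for G-805 is $5.56/kg.
Duty = 2,207 × $5.56 = $12,270.92.
Total = $44,040.14 + $0.00 + $12,270.92 = $56,311.06.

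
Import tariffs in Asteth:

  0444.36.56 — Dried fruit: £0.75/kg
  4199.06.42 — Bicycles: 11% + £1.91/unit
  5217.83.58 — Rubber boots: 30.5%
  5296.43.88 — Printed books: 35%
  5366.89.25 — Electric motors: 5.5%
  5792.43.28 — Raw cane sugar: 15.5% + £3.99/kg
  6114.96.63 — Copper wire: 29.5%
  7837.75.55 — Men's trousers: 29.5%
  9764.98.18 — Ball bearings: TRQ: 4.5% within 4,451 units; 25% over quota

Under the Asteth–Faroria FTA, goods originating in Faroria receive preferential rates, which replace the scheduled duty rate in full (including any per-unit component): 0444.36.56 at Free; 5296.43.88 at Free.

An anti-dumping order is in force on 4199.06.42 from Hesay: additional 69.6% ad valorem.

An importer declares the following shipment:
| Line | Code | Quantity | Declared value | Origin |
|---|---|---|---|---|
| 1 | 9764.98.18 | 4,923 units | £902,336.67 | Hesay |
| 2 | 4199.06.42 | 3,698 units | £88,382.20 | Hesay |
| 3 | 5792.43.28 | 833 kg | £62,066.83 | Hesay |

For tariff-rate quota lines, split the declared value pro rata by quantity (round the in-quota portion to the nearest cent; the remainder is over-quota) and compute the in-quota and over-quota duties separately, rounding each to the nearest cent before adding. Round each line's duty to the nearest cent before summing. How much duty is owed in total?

£149,583.55

Line 1 (9764.98.18, Hesay, 4,923 units, £902,336.67):
Code 9764.98.18 is under a tariff-rate quota (threshold 4,451 units). In-quota: 4,451 units at 4.5%; over-quota: 472 units at 25%.
Pro-rata value split: in-quota = £902,336.67 × 4,451/4,923 = £815,823.79; over-quota = £902,336.67 − £815,823.79 = £86,512.88.
In-quota duty = £815,823.79 × 4.5% = £36,712.07. Over-quota duty = £86,512.88 × 25% = £21,628.22.
Line duty = £36,712.07 + £21,628.22 = £58,340.29.
Line 2 (4199.06.42, Hesay, 3,698 units, £88,382.20):
Base rate for 4199.06.42 is 11% + £1.91/unit.
Additional duty on 4199.06.42 from Hesay: +69.6%. Applied ad valorem rate: 11% + 69.6% = 80.6%.
Duty = £88,382.20 × 80.6% + 3,698 × £1.91 = £78,299.23.
Line 3 (5792.43.28, Hesay, 833 kg, £62,066.83):
Base rate for 5792.43.28 is 15.5% + £3.99/kg.
Duty = £62,066.83 × 15.5% + 833 × £3.99 = £12,944.03.
Total = £58,340.29 + £78,299.23 + £12,944.03 = £149,583.55.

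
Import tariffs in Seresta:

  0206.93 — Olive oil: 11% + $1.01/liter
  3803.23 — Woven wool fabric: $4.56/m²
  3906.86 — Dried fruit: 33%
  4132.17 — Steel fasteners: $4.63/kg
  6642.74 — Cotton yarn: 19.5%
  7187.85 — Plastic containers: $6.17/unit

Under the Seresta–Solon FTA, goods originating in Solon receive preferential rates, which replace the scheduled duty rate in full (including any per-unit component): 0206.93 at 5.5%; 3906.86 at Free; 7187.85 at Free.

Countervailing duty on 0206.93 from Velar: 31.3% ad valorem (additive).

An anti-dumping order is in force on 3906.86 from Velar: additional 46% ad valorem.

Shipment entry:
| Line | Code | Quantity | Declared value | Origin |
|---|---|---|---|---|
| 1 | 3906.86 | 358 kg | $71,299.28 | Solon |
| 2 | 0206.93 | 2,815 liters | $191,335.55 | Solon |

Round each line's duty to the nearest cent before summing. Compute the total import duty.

Line 1 (3906.86, Solon, 358 kg, $71,299.28):
Base rate for 3906.86 is 33%.
Origin Solon qualifies under the Seresta–Solon agreement and 3906.86 is covered: preferential rate Free applies instead.
The additional-duty order on 3906.86 targets Velar, not Solon; it does not apply.
Duty = $71,299.28 × 0% = $0.00.
Line 2 (0206.93, Solon, 2,815 liters, $191,335.55):
Base rate for 0206.93 is 11% + $1.01/liter.
Origin Solon qualifies under the Seresta–Solon agreement and 0206.93 is covered: preferential rate 5.5% applies instead.
The additional-duty order on 0206.93 targets Velar, not Solon; it does not apply.
Duty = $191,335.55 × 5.5% = $10,523.46.
Total = $0.00 + $10,523.46 = $10,523.46.

$10,523.46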